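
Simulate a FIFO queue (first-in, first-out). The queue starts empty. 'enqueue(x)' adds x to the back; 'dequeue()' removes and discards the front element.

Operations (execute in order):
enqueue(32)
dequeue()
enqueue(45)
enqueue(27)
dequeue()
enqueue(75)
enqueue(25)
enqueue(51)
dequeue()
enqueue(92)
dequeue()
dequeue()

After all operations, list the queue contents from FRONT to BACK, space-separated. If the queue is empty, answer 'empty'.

Answer: 51 92

Derivation:
enqueue(32): [32]
dequeue(): []
enqueue(45): [45]
enqueue(27): [45, 27]
dequeue(): [27]
enqueue(75): [27, 75]
enqueue(25): [27, 75, 25]
enqueue(51): [27, 75, 25, 51]
dequeue(): [75, 25, 51]
enqueue(92): [75, 25, 51, 92]
dequeue(): [25, 51, 92]
dequeue(): [51, 92]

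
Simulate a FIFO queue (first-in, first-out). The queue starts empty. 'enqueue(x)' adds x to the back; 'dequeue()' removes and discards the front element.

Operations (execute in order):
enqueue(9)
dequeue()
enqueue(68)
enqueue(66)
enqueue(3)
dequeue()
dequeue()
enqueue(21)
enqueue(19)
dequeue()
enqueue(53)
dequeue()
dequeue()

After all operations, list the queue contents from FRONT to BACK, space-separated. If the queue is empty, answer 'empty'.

enqueue(9): [9]
dequeue(): []
enqueue(68): [68]
enqueue(66): [68, 66]
enqueue(3): [68, 66, 3]
dequeue(): [66, 3]
dequeue(): [3]
enqueue(21): [3, 21]
enqueue(19): [3, 21, 19]
dequeue(): [21, 19]
enqueue(53): [21, 19, 53]
dequeue(): [19, 53]
dequeue(): [53]

Answer: 53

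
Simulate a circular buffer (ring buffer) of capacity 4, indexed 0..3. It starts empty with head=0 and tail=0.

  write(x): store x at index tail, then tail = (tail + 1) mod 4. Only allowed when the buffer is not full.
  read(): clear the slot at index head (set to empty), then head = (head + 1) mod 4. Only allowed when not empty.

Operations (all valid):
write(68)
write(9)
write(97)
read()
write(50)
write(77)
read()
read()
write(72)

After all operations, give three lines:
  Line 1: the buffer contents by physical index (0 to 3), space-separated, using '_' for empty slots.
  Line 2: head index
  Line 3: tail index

write(68): buf=[68 _ _ _], head=0, tail=1, size=1
write(9): buf=[68 9 _ _], head=0, tail=2, size=2
write(97): buf=[68 9 97 _], head=0, tail=3, size=3
read(): buf=[_ 9 97 _], head=1, tail=3, size=2
write(50): buf=[_ 9 97 50], head=1, tail=0, size=3
write(77): buf=[77 9 97 50], head=1, tail=1, size=4
read(): buf=[77 _ 97 50], head=2, tail=1, size=3
read(): buf=[77 _ _ 50], head=3, tail=1, size=2
write(72): buf=[77 72 _ 50], head=3, tail=2, size=3

Answer: 77 72 _ 50
3
2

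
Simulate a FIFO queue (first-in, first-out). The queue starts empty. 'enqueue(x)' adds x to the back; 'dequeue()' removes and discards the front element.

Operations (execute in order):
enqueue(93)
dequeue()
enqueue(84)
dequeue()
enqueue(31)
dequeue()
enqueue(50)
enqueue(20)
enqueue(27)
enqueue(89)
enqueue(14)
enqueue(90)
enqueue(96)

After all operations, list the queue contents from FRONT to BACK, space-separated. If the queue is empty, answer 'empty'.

Answer: 50 20 27 89 14 90 96

Derivation:
enqueue(93): [93]
dequeue(): []
enqueue(84): [84]
dequeue(): []
enqueue(31): [31]
dequeue(): []
enqueue(50): [50]
enqueue(20): [50, 20]
enqueue(27): [50, 20, 27]
enqueue(89): [50, 20, 27, 89]
enqueue(14): [50, 20, 27, 89, 14]
enqueue(90): [50, 20, 27, 89, 14, 90]
enqueue(96): [50, 20, 27, 89, 14, 90, 96]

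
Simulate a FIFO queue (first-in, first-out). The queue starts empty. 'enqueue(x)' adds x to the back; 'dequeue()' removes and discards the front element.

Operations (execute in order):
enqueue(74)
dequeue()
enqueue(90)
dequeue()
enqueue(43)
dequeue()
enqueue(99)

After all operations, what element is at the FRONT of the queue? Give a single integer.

enqueue(74): queue = [74]
dequeue(): queue = []
enqueue(90): queue = [90]
dequeue(): queue = []
enqueue(43): queue = [43]
dequeue(): queue = []
enqueue(99): queue = [99]

Answer: 99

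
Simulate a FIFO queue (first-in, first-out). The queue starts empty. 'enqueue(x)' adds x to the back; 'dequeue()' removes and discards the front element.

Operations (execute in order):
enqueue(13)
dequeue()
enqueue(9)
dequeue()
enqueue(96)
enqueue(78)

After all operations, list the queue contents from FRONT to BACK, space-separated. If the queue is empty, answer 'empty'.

Answer: 96 78

Derivation:
enqueue(13): [13]
dequeue(): []
enqueue(9): [9]
dequeue(): []
enqueue(96): [96]
enqueue(78): [96, 78]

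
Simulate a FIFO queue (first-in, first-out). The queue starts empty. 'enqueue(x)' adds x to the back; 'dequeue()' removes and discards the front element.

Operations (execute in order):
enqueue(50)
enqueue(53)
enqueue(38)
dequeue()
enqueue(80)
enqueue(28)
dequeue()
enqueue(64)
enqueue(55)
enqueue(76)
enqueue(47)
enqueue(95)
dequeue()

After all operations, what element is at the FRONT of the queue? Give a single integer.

Answer: 80

Derivation:
enqueue(50): queue = [50]
enqueue(53): queue = [50, 53]
enqueue(38): queue = [50, 53, 38]
dequeue(): queue = [53, 38]
enqueue(80): queue = [53, 38, 80]
enqueue(28): queue = [53, 38, 80, 28]
dequeue(): queue = [38, 80, 28]
enqueue(64): queue = [38, 80, 28, 64]
enqueue(55): queue = [38, 80, 28, 64, 55]
enqueue(76): queue = [38, 80, 28, 64, 55, 76]
enqueue(47): queue = [38, 80, 28, 64, 55, 76, 47]
enqueue(95): queue = [38, 80, 28, 64, 55, 76, 47, 95]
dequeue(): queue = [80, 28, 64, 55, 76, 47, 95]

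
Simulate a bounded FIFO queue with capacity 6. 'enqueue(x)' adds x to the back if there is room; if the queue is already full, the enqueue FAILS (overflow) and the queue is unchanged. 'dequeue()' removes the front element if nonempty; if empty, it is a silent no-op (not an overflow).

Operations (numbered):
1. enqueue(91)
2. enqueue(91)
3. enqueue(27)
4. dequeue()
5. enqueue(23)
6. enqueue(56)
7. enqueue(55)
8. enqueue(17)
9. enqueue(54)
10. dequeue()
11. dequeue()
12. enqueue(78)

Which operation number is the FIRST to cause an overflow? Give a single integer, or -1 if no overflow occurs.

Answer: 9

Derivation:
1. enqueue(91): size=1
2. enqueue(91): size=2
3. enqueue(27): size=3
4. dequeue(): size=2
5. enqueue(23): size=3
6. enqueue(56): size=4
7. enqueue(55): size=5
8. enqueue(17): size=6
9. enqueue(54): size=6=cap → OVERFLOW (fail)
10. dequeue(): size=5
11. dequeue(): size=4
12. enqueue(78): size=5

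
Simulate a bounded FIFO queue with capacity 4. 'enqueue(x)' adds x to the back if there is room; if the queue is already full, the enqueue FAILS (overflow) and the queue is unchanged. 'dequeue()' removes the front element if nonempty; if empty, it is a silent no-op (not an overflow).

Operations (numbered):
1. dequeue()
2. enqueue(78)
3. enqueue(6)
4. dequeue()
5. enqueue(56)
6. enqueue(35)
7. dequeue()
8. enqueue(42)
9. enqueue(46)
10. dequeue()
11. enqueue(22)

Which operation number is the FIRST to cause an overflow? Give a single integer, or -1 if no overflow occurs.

1. dequeue(): empty, no-op, size=0
2. enqueue(78): size=1
3. enqueue(6): size=2
4. dequeue(): size=1
5. enqueue(56): size=2
6. enqueue(35): size=3
7. dequeue(): size=2
8. enqueue(42): size=3
9. enqueue(46): size=4
10. dequeue(): size=3
11. enqueue(22): size=4

Answer: -1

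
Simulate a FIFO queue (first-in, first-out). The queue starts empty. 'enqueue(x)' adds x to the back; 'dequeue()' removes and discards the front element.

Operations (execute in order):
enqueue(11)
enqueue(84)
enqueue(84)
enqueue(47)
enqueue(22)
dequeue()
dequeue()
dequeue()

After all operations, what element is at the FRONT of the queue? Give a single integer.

enqueue(11): queue = [11]
enqueue(84): queue = [11, 84]
enqueue(84): queue = [11, 84, 84]
enqueue(47): queue = [11, 84, 84, 47]
enqueue(22): queue = [11, 84, 84, 47, 22]
dequeue(): queue = [84, 84, 47, 22]
dequeue(): queue = [84, 47, 22]
dequeue(): queue = [47, 22]

Answer: 47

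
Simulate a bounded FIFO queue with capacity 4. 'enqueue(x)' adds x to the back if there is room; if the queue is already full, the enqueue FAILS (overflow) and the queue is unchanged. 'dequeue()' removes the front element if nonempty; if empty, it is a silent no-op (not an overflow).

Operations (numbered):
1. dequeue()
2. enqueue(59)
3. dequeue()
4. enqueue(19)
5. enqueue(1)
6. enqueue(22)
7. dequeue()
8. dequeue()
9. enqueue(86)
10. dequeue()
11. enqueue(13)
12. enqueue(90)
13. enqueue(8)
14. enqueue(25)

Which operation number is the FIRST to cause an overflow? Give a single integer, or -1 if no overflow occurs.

Answer: 14

Derivation:
1. dequeue(): empty, no-op, size=0
2. enqueue(59): size=1
3. dequeue(): size=0
4. enqueue(19): size=1
5. enqueue(1): size=2
6. enqueue(22): size=3
7. dequeue(): size=2
8. dequeue(): size=1
9. enqueue(86): size=2
10. dequeue(): size=1
11. enqueue(13): size=2
12. enqueue(90): size=3
13. enqueue(8): size=4
14. enqueue(25): size=4=cap → OVERFLOW (fail)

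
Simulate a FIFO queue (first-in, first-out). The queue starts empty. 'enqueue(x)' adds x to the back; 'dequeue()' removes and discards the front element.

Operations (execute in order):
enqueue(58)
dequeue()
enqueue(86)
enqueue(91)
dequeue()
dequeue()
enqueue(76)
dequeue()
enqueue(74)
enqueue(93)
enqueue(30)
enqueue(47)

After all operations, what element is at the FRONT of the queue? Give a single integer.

enqueue(58): queue = [58]
dequeue(): queue = []
enqueue(86): queue = [86]
enqueue(91): queue = [86, 91]
dequeue(): queue = [91]
dequeue(): queue = []
enqueue(76): queue = [76]
dequeue(): queue = []
enqueue(74): queue = [74]
enqueue(93): queue = [74, 93]
enqueue(30): queue = [74, 93, 30]
enqueue(47): queue = [74, 93, 30, 47]

Answer: 74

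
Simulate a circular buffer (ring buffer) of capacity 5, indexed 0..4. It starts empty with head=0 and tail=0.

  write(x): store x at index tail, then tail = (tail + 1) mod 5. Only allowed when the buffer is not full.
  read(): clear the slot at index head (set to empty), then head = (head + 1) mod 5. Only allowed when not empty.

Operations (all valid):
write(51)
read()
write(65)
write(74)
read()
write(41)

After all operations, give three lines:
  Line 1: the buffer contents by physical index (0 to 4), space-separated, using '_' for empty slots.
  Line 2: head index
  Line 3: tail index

Answer: _ _ 74 41 _
2
4

Derivation:
write(51): buf=[51 _ _ _ _], head=0, tail=1, size=1
read(): buf=[_ _ _ _ _], head=1, tail=1, size=0
write(65): buf=[_ 65 _ _ _], head=1, tail=2, size=1
write(74): buf=[_ 65 74 _ _], head=1, tail=3, size=2
read(): buf=[_ _ 74 _ _], head=2, tail=3, size=1
write(41): buf=[_ _ 74 41 _], head=2, tail=4, size=2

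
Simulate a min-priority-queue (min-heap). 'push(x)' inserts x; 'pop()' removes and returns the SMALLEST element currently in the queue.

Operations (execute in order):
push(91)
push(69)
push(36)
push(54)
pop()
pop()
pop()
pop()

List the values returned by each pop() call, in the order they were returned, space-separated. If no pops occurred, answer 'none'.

Answer: 36 54 69 91

Derivation:
push(91): heap contents = [91]
push(69): heap contents = [69, 91]
push(36): heap contents = [36, 69, 91]
push(54): heap contents = [36, 54, 69, 91]
pop() → 36: heap contents = [54, 69, 91]
pop() → 54: heap contents = [69, 91]
pop() → 69: heap contents = [91]
pop() → 91: heap contents = []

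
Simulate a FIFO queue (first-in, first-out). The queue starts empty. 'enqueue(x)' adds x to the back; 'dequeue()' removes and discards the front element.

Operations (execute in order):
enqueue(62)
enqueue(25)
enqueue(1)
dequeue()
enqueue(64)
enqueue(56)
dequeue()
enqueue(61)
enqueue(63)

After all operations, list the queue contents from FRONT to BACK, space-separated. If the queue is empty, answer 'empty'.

Answer: 1 64 56 61 63

Derivation:
enqueue(62): [62]
enqueue(25): [62, 25]
enqueue(1): [62, 25, 1]
dequeue(): [25, 1]
enqueue(64): [25, 1, 64]
enqueue(56): [25, 1, 64, 56]
dequeue(): [1, 64, 56]
enqueue(61): [1, 64, 56, 61]
enqueue(63): [1, 64, 56, 61, 63]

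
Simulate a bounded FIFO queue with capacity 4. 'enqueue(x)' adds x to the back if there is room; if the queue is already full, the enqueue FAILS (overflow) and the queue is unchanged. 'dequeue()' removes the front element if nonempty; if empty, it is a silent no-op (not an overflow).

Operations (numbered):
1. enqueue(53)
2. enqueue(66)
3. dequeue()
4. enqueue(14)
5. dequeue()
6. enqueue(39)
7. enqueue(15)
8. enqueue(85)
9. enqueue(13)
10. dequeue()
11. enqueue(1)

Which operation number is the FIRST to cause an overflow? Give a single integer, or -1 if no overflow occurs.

1. enqueue(53): size=1
2. enqueue(66): size=2
3. dequeue(): size=1
4. enqueue(14): size=2
5. dequeue(): size=1
6. enqueue(39): size=2
7. enqueue(15): size=3
8. enqueue(85): size=4
9. enqueue(13): size=4=cap → OVERFLOW (fail)
10. dequeue(): size=3
11. enqueue(1): size=4

Answer: 9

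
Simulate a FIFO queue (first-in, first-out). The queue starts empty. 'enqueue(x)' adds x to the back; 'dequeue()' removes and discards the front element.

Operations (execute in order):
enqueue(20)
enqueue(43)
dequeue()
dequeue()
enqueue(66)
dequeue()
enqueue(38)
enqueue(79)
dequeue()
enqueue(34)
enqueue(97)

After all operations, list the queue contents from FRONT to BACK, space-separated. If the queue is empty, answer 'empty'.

Answer: 79 34 97

Derivation:
enqueue(20): [20]
enqueue(43): [20, 43]
dequeue(): [43]
dequeue(): []
enqueue(66): [66]
dequeue(): []
enqueue(38): [38]
enqueue(79): [38, 79]
dequeue(): [79]
enqueue(34): [79, 34]
enqueue(97): [79, 34, 97]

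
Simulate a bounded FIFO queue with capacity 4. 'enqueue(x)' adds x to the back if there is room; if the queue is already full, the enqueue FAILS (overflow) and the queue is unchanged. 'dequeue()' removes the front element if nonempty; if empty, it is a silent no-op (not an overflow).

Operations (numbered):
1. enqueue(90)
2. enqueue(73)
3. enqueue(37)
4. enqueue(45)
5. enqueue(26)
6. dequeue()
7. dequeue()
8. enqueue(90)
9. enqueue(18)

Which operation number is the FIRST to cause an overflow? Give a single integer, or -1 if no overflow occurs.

1. enqueue(90): size=1
2. enqueue(73): size=2
3. enqueue(37): size=3
4. enqueue(45): size=4
5. enqueue(26): size=4=cap → OVERFLOW (fail)
6. dequeue(): size=3
7. dequeue(): size=2
8. enqueue(90): size=3
9. enqueue(18): size=4

Answer: 5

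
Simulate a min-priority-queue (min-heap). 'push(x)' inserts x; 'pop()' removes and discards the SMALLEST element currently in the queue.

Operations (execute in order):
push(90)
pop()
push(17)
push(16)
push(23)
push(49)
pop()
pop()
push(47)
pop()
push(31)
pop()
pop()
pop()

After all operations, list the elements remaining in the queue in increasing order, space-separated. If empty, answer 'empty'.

push(90): heap contents = [90]
pop() → 90: heap contents = []
push(17): heap contents = [17]
push(16): heap contents = [16, 17]
push(23): heap contents = [16, 17, 23]
push(49): heap contents = [16, 17, 23, 49]
pop() → 16: heap contents = [17, 23, 49]
pop() → 17: heap contents = [23, 49]
push(47): heap contents = [23, 47, 49]
pop() → 23: heap contents = [47, 49]
push(31): heap contents = [31, 47, 49]
pop() → 31: heap contents = [47, 49]
pop() → 47: heap contents = [49]
pop() → 49: heap contents = []

Answer: empty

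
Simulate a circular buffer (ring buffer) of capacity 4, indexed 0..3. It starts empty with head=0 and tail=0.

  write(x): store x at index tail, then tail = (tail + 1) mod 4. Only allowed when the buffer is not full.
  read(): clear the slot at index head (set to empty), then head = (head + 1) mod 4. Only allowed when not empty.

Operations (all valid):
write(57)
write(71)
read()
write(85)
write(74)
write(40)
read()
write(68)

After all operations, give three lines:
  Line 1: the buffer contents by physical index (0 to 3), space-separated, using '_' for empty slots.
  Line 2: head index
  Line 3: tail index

write(57): buf=[57 _ _ _], head=0, tail=1, size=1
write(71): buf=[57 71 _ _], head=0, tail=2, size=2
read(): buf=[_ 71 _ _], head=1, tail=2, size=1
write(85): buf=[_ 71 85 _], head=1, tail=3, size=2
write(74): buf=[_ 71 85 74], head=1, tail=0, size=3
write(40): buf=[40 71 85 74], head=1, tail=1, size=4
read(): buf=[40 _ 85 74], head=2, tail=1, size=3
write(68): buf=[40 68 85 74], head=2, tail=2, size=4

Answer: 40 68 85 74
2
2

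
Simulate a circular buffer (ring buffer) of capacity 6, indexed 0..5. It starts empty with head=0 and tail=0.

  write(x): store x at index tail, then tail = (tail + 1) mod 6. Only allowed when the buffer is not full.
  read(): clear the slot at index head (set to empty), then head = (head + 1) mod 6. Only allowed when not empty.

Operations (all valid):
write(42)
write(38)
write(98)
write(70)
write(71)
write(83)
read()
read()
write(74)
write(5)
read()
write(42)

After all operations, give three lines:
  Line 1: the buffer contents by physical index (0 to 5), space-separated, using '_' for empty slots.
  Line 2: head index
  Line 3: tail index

Answer: 74 5 42 70 71 83
3
3

Derivation:
write(42): buf=[42 _ _ _ _ _], head=0, tail=1, size=1
write(38): buf=[42 38 _ _ _ _], head=0, tail=2, size=2
write(98): buf=[42 38 98 _ _ _], head=0, tail=3, size=3
write(70): buf=[42 38 98 70 _ _], head=0, tail=4, size=4
write(71): buf=[42 38 98 70 71 _], head=0, tail=5, size=5
write(83): buf=[42 38 98 70 71 83], head=0, tail=0, size=6
read(): buf=[_ 38 98 70 71 83], head=1, tail=0, size=5
read(): buf=[_ _ 98 70 71 83], head=2, tail=0, size=4
write(74): buf=[74 _ 98 70 71 83], head=2, tail=1, size=5
write(5): buf=[74 5 98 70 71 83], head=2, tail=2, size=6
read(): buf=[74 5 _ 70 71 83], head=3, tail=2, size=5
write(42): buf=[74 5 42 70 71 83], head=3, tail=3, size=6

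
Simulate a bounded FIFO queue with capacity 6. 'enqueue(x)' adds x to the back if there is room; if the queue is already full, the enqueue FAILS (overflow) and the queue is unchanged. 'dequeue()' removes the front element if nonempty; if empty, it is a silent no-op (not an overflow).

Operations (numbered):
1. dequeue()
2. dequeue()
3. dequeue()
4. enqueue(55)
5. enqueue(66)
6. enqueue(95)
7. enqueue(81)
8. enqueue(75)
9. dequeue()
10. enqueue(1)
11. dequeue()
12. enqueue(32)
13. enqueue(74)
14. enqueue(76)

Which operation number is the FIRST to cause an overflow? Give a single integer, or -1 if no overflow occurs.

1. dequeue(): empty, no-op, size=0
2. dequeue(): empty, no-op, size=0
3. dequeue(): empty, no-op, size=0
4. enqueue(55): size=1
5. enqueue(66): size=2
6. enqueue(95): size=3
7. enqueue(81): size=4
8. enqueue(75): size=5
9. dequeue(): size=4
10. enqueue(1): size=5
11. dequeue(): size=4
12. enqueue(32): size=5
13. enqueue(74): size=6
14. enqueue(76): size=6=cap → OVERFLOW (fail)

Answer: 14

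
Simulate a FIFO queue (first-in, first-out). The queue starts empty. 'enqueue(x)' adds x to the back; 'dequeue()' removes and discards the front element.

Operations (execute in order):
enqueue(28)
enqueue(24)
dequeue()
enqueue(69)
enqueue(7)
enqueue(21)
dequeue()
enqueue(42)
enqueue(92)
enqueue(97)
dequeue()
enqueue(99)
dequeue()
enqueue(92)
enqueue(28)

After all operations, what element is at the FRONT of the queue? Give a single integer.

Answer: 21

Derivation:
enqueue(28): queue = [28]
enqueue(24): queue = [28, 24]
dequeue(): queue = [24]
enqueue(69): queue = [24, 69]
enqueue(7): queue = [24, 69, 7]
enqueue(21): queue = [24, 69, 7, 21]
dequeue(): queue = [69, 7, 21]
enqueue(42): queue = [69, 7, 21, 42]
enqueue(92): queue = [69, 7, 21, 42, 92]
enqueue(97): queue = [69, 7, 21, 42, 92, 97]
dequeue(): queue = [7, 21, 42, 92, 97]
enqueue(99): queue = [7, 21, 42, 92, 97, 99]
dequeue(): queue = [21, 42, 92, 97, 99]
enqueue(92): queue = [21, 42, 92, 97, 99, 92]
enqueue(28): queue = [21, 42, 92, 97, 99, 92, 28]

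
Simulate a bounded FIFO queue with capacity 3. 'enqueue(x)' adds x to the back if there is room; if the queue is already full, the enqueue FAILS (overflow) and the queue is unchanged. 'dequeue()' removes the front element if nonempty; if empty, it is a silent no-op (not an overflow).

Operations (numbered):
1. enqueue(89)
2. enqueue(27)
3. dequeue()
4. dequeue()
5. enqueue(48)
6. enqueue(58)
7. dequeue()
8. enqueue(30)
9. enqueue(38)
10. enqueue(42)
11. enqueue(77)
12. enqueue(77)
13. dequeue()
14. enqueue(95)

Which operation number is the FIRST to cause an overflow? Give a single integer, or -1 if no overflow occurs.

1. enqueue(89): size=1
2. enqueue(27): size=2
3. dequeue(): size=1
4. dequeue(): size=0
5. enqueue(48): size=1
6. enqueue(58): size=2
7. dequeue(): size=1
8. enqueue(30): size=2
9. enqueue(38): size=3
10. enqueue(42): size=3=cap → OVERFLOW (fail)
11. enqueue(77): size=3=cap → OVERFLOW (fail)
12. enqueue(77): size=3=cap → OVERFLOW (fail)
13. dequeue(): size=2
14. enqueue(95): size=3

Answer: 10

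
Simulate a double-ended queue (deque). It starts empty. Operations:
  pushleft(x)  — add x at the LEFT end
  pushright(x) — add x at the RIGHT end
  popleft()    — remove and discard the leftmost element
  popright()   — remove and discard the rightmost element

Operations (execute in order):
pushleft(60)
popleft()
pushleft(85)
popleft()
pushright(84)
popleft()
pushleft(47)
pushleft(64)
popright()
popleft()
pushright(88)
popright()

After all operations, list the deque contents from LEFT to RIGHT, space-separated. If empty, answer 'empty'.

Answer: empty

Derivation:
pushleft(60): [60]
popleft(): []
pushleft(85): [85]
popleft(): []
pushright(84): [84]
popleft(): []
pushleft(47): [47]
pushleft(64): [64, 47]
popright(): [64]
popleft(): []
pushright(88): [88]
popright(): []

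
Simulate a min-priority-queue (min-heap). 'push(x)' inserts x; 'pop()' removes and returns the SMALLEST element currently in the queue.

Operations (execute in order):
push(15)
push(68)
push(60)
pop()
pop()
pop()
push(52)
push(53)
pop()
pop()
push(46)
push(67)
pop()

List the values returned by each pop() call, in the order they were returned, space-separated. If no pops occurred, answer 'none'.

push(15): heap contents = [15]
push(68): heap contents = [15, 68]
push(60): heap contents = [15, 60, 68]
pop() → 15: heap contents = [60, 68]
pop() → 60: heap contents = [68]
pop() → 68: heap contents = []
push(52): heap contents = [52]
push(53): heap contents = [52, 53]
pop() → 52: heap contents = [53]
pop() → 53: heap contents = []
push(46): heap contents = [46]
push(67): heap contents = [46, 67]
pop() → 46: heap contents = [67]

Answer: 15 60 68 52 53 46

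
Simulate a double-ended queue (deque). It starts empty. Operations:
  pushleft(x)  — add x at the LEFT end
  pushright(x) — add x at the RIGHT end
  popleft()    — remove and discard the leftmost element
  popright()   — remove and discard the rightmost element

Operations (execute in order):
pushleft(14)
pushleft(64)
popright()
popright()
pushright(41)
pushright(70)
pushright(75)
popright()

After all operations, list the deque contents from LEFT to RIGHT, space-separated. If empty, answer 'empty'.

pushleft(14): [14]
pushleft(64): [64, 14]
popright(): [64]
popright(): []
pushright(41): [41]
pushright(70): [41, 70]
pushright(75): [41, 70, 75]
popright(): [41, 70]

Answer: 41 70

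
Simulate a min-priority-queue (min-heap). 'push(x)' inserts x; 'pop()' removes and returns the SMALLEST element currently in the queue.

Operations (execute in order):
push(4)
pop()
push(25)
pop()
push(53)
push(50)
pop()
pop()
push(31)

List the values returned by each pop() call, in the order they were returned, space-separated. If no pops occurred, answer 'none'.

Answer: 4 25 50 53

Derivation:
push(4): heap contents = [4]
pop() → 4: heap contents = []
push(25): heap contents = [25]
pop() → 25: heap contents = []
push(53): heap contents = [53]
push(50): heap contents = [50, 53]
pop() → 50: heap contents = [53]
pop() → 53: heap contents = []
push(31): heap contents = [31]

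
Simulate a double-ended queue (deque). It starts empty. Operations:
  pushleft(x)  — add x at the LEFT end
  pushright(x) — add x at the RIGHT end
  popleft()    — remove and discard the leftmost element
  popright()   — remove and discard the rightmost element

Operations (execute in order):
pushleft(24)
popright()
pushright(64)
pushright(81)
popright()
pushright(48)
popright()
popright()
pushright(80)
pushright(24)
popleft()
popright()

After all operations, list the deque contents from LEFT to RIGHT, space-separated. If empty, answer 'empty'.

pushleft(24): [24]
popright(): []
pushright(64): [64]
pushright(81): [64, 81]
popright(): [64]
pushright(48): [64, 48]
popright(): [64]
popright(): []
pushright(80): [80]
pushright(24): [80, 24]
popleft(): [24]
popright(): []

Answer: empty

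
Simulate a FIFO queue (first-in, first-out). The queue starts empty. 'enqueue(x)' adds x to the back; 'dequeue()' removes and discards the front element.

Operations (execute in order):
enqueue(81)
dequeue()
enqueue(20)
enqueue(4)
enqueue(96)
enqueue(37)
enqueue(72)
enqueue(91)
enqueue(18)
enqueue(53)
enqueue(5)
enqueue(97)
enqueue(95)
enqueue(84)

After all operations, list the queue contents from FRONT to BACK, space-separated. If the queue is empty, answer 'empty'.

Answer: 20 4 96 37 72 91 18 53 5 97 95 84

Derivation:
enqueue(81): [81]
dequeue(): []
enqueue(20): [20]
enqueue(4): [20, 4]
enqueue(96): [20, 4, 96]
enqueue(37): [20, 4, 96, 37]
enqueue(72): [20, 4, 96, 37, 72]
enqueue(91): [20, 4, 96, 37, 72, 91]
enqueue(18): [20, 4, 96, 37, 72, 91, 18]
enqueue(53): [20, 4, 96, 37, 72, 91, 18, 53]
enqueue(5): [20, 4, 96, 37, 72, 91, 18, 53, 5]
enqueue(97): [20, 4, 96, 37, 72, 91, 18, 53, 5, 97]
enqueue(95): [20, 4, 96, 37, 72, 91, 18, 53, 5, 97, 95]
enqueue(84): [20, 4, 96, 37, 72, 91, 18, 53, 5, 97, 95, 84]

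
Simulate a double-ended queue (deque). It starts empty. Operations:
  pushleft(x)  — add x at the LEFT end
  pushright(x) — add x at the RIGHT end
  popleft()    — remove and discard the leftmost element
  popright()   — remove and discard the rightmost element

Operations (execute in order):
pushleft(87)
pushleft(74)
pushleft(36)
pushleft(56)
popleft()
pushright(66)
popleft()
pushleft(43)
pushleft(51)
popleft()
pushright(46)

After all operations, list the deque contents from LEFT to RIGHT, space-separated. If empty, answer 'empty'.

Answer: 43 74 87 66 46

Derivation:
pushleft(87): [87]
pushleft(74): [74, 87]
pushleft(36): [36, 74, 87]
pushleft(56): [56, 36, 74, 87]
popleft(): [36, 74, 87]
pushright(66): [36, 74, 87, 66]
popleft(): [74, 87, 66]
pushleft(43): [43, 74, 87, 66]
pushleft(51): [51, 43, 74, 87, 66]
popleft(): [43, 74, 87, 66]
pushright(46): [43, 74, 87, 66, 46]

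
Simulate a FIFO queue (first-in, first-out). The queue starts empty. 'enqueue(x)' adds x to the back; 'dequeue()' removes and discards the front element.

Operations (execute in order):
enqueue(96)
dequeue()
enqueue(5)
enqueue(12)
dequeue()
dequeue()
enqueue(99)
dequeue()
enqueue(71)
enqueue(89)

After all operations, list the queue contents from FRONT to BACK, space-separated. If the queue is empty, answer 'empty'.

enqueue(96): [96]
dequeue(): []
enqueue(5): [5]
enqueue(12): [5, 12]
dequeue(): [12]
dequeue(): []
enqueue(99): [99]
dequeue(): []
enqueue(71): [71]
enqueue(89): [71, 89]

Answer: 71 89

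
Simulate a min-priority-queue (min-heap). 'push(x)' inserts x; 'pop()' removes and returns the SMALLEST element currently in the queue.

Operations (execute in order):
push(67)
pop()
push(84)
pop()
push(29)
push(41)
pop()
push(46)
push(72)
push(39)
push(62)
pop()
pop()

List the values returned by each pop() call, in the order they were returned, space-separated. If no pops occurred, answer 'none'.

Answer: 67 84 29 39 41

Derivation:
push(67): heap contents = [67]
pop() → 67: heap contents = []
push(84): heap contents = [84]
pop() → 84: heap contents = []
push(29): heap contents = [29]
push(41): heap contents = [29, 41]
pop() → 29: heap contents = [41]
push(46): heap contents = [41, 46]
push(72): heap contents = [41, 46, 72]
push(39): heap contents = [39, 41, 46, 72]
push(62): heap contents = [39, 41, 46, 62, 72]
pop() → 39: heap contents = [41, 46, 62, 72]
pop() → 41: heap contents = [46, 62, 72]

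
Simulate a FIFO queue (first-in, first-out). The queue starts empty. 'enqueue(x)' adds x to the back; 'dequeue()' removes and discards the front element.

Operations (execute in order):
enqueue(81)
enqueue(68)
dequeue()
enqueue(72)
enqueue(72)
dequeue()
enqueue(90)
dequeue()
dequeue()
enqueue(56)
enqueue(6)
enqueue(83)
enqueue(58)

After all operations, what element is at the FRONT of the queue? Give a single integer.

Answer: 90

Derivation:
enqueue(81): queue = [81]
enqueue(68): queue = [81, 68]
dequeue(): queue = [68]
enqueue(72): queue = [68, 72]
enqueue(72): queue = [68, 72, 72]
dequeue(): queue = [72, 72]
enqueue(90): queue = [72, 72, 90]
dequeue(): queue = [72, 90]
dequeue(): queue = [90]
enqueue(56): queue = [90, 56]
enqueue(6): queue = [90, 56, 6]
enqueue(83): queue = [90, 56, 6, 83]
enqueue(58): queue = [90, 56, 6, 83, 58]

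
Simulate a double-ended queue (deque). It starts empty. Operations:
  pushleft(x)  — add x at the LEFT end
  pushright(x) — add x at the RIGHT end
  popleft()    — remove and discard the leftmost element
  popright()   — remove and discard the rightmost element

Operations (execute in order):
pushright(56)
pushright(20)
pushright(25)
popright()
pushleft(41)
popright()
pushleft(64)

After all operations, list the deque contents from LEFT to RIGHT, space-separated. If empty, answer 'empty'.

Answer: 64 41 56

Derivation:
pushright(56): [56]
pushright(20): [56, 20]
pushright(25): [56, 20, 25]
popright(): [56, 20]
pushleft(41): [41, 56, 20]
popright(): [41, 56]
pushleft(64): [64, 41, 56]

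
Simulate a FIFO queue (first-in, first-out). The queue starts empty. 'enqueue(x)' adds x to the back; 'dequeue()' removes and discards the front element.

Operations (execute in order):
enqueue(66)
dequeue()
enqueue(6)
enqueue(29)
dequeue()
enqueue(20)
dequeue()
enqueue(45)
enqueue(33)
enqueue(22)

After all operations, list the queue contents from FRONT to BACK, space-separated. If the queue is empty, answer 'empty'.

enqueue(66): [66]
dequeue(): []
enqueue(6): [6]
enqueue(29): [6, 29]
dequeue(): [29]
enqueue(20): [29, 20]
dequeue(): [20]
enqueue(45): [20, 45]
enqueue(33): [20, 45, 33]
enqueue(22): [20, 45, 33, 22]

Answer: 20 45 33 22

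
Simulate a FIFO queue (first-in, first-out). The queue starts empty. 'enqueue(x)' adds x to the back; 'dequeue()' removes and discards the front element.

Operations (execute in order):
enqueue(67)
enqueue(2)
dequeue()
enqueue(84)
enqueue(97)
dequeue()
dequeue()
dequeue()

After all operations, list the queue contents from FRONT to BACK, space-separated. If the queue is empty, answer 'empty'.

Answer: empty

Derivation:
enqueue(67): [67]
enqueue(2): [67, 2]
dequeue(): [2]
enqueue(84): [2, 84]
enqueue(97): [2, 84, 97]
dequeue(): [84, 97]
dequeue(): [97]
dequeue(): []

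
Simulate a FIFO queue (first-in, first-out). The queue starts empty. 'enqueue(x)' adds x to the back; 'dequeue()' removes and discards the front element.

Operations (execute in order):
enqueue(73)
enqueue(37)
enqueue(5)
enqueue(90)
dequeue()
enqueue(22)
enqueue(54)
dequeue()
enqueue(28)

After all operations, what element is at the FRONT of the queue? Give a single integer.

Answer: 5

Derivation:
enqueue(73): queue = [73]
enqueue(37): queue = [73, 37]
enqueue(5): queue = [73, 37, 5]
enqueue(90): queue = [73, 37, 5, 90]
dequeue(): queue = [37, 5, 90]
enqueue(22): queue = [37, 5, 90, 22]
enqueue(54): queue = [37, 5, 90, 22, 54]
dequeue(): queue = [5, 90, 22, 54]
enqueue(28): queue = [5, 90, 22, 54, 28]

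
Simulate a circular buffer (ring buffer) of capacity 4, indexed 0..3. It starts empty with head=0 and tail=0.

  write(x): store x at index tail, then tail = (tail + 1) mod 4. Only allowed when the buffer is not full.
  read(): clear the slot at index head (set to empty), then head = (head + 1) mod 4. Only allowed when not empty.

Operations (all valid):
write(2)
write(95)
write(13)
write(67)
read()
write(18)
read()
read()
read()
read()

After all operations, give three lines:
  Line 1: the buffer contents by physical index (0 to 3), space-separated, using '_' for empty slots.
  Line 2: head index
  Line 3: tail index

Answer: _ _ _ _
1
1

Derivation:
write(2): buf=[2 _ _ _], head=0, tail=1, size=1
write(95): buf=[2 95 _ _], head=0, tail=2, size=2
write(13): buf=[2 95 13 _], head=0, tail=3, size=3
write(67): buf=[2 95 13 67], head=0, tail=0, size=4
read(): buf=[_ 95 13 67], head=1, tail=0, size=3
write(18): buf=[18 95 13 67], head=1, tail=1, size=4
read(): buf=[18 _ 13 67], head=2, tail=1, size=3
read(): buf=[18 _ _ 67], head=3, tail=1, size=2
read(): buf=[18 _ _ _], head=0, tail=1, size=1
read(): buf=[_ _ _ _], head=1, tail=1, size=0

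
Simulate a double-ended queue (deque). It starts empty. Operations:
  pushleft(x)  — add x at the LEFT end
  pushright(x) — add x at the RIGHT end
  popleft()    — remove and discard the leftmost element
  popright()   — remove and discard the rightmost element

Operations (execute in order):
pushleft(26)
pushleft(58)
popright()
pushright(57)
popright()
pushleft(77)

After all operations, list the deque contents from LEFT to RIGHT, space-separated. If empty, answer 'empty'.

Answer: 77 58

Derivation:
pushleft(26): [26]
pushleft(58): [58, 26]
popright(): [58]
pushright(57): [58, 57]
popright(): [58]
pushleft(77): [77, 58]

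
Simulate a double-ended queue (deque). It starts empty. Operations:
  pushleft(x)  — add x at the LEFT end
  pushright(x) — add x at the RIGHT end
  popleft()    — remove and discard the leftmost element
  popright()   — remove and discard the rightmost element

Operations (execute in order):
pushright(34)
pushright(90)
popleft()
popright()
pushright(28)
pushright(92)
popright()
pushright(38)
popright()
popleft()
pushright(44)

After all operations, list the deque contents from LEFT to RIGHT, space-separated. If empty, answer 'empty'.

pushright(34): [34]
pushright(90): [34, 90]
popleft(): [90]
popright(): []
pushright(28): [28]
pushright(92): [28, 92]
popright(): [28]
pushright(38): [28, 38]
popright(): [28]
popleft(): []
pushright(44): [44]

Answer: 44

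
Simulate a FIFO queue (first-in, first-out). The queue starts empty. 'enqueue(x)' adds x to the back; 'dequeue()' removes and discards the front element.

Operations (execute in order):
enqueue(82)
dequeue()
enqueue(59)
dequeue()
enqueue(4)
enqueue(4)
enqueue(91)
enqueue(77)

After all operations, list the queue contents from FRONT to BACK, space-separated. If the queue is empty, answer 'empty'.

enqueue(82): [82]
dequeue(): []
enqueue(59): [59]
dequeue(): []
enqueue(4): [4]
enqueue(4): [4, 4]
enqueue(91): [4, 4, 91]
enqueue(77): [4, 4, 91, 77]

Answer: 4 4 91 77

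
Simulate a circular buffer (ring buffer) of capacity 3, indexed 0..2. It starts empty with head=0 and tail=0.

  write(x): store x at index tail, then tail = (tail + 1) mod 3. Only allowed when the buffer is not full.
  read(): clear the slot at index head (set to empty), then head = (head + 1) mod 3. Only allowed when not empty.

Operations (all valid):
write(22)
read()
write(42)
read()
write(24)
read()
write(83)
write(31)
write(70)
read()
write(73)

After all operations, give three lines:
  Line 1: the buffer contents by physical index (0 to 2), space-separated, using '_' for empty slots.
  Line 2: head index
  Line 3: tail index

write(22): buf=[22 _ _], head=0, tail=1, size=1
read(): buf=[_ _ _], head=1, tail=1, size=0
write(42): buf=[_ 42 _], head=1, tail=2, size=1
read(): buf=[_ _ _], head=2, tail=2, size=0
write(24): buf=[_ _ 24], head=2, tail=0, size=1
read(): buf=[_ _ _], head=0, tail=0, size=0
write(83): buf=[83 _ _], head=0, tail=1, size=1
write(31): buf=[83 31 _], head=0, tail=2, size=2
write(70): buf=[83 31 70], head=0, tail=0, size=3
read(): buf=[_ 31 70], head=1, tail=0, size=2
write(73): buf=[73 31 70], head=1, tail=1, size=3

Answer: 73 31 70
1
1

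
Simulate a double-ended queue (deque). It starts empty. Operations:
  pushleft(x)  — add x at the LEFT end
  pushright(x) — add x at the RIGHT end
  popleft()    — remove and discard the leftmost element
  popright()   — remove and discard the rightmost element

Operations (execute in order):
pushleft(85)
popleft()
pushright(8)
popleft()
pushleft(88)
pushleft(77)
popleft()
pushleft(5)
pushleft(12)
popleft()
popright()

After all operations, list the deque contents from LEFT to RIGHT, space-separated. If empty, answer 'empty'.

pushleft(85): [85]
popleft(): []
pushright(8): [8]
popleft(): []
pushleft(88): [88]
pushleft(77): [77, 88]
popleft(): [88]
pushleft(5): [5, 88]
pushleft(12): [12, 5, 88]
popleft(): [5, 88]
popright(): [5]

Answer: 5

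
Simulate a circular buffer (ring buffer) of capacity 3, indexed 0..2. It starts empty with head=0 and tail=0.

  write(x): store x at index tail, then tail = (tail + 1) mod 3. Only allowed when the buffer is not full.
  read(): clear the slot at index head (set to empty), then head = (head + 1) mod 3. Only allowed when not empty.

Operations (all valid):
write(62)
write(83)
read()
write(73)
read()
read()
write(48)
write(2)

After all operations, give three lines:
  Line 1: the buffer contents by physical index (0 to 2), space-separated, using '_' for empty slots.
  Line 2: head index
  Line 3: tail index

write(62): buf=[62 _ _], head=0, tail=1, size=1
write(83): buf=[62 83 _], head=0, tail=2, size=2
read(): buf=[_ 83 _], head=1, tail=2, size=1
write(73): buf=[_ 83 73], head=1, tail=0, size=2
read(): buf=[_ _ 73], head=2, tail=0, size=1
read(): buf=[_ _ _], head=0, tail=0, size=0
write(48): buf=[48 _ _], head=0, tail=1, size=1
write(2): buf=[48 2 _], head=0, tail=2, size=2

Answer: 48 2 _
0
2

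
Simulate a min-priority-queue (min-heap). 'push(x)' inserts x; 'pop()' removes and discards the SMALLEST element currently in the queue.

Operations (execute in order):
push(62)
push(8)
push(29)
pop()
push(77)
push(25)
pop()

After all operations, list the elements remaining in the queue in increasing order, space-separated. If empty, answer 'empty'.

push(62): heap contents = [62]
push(8): heap contents = [8, 62]
push(29): heap contents = [8, 29, 62]
pop() → 8: heap contents = [29, 62]
push(77): heap contents = [29, 62, 77]
push(25): heap contents = [25, 29, 62, 77]
pop() → 25: heap contents = [29, 62, 77]

Answer: 29 62 77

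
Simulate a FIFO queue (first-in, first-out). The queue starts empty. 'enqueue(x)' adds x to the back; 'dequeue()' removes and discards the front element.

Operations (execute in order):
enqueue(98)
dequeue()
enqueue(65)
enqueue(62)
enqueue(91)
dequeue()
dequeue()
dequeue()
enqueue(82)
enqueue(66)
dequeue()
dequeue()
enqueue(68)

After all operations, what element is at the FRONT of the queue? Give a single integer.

enqueue(98): queue = [98]
dequeue(): queue = []
enqueue(65): queue = [65]
enqueue(62): queue = [65, 62]
enqueue(91): queue = [65, 62, 91]
dequeue(): queue = [62, 91]
dequeue(): queue = [91]
dequeue(): queue = []
enqueue(82): queue = [82]
enqueue(66): queue = [82, 66]
dequeue(): queue = [66]
dequeue(): queue = []
enqueue(68): queue = [68]

Answer: 68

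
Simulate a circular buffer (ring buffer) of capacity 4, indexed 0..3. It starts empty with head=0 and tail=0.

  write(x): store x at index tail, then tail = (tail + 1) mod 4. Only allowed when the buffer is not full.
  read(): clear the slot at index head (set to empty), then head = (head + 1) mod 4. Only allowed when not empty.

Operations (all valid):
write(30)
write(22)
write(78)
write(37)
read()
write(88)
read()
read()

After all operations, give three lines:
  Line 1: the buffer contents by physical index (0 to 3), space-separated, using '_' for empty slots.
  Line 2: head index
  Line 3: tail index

write(30): buf=[30 _ _ _], head=0, tail=1, size=1
write(22): buf=[30 22 _ _], head=0, tail=2, size=2
write(78): buf=[30 22 78 _], head=0, tail=3, size=3
write(37): buf=[30 22 78 37], head=0, tail=0, size=4
read(): buf=[_ 22 78 37], head=1, tail=0, size=3
write(88): buf=[88 22 78 37], head=1, tail=1, size=4
read(): buf=[88 _ 78 37], head=2, tail=1, size=3
read(): buf=[88 _ _ 37], head=3, tail=1, size=2

Answer: 88 _ _ 37
3
1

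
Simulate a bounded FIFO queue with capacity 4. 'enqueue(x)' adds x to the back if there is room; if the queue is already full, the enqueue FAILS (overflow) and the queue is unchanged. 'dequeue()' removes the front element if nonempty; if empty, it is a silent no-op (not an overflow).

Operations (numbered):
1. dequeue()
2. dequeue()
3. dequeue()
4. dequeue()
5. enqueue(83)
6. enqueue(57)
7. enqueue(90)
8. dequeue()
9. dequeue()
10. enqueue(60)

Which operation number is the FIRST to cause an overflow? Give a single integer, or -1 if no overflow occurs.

Answer: -1

Derivation:
1. dequeue(): empty, no-op, size=0
2. dequeue(): empty, no-op, size=0
3. dequeue(): empty, no-op, size=0
4. dequeue(): empty, no-op, size=0
5. enqueue(83): size=1
6. enqueue(57): size=2
7. enqueue(90): size=3
8. dequeue(): size=2
9. dequeue(): size=1
10. enqueue(60): size=2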